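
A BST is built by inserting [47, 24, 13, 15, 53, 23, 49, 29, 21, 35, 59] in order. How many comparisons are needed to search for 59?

Search path for 59: 47 -> 53 -> 59
Found: True
Comparisons: 3


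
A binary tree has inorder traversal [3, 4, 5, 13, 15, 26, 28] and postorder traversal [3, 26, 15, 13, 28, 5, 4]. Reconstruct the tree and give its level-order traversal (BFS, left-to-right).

Inorder:   [3, 4, 5, 13, 15, 26, 28]
Postorder: [3, 26, 15, 13, 28, 5, 4]
Algorithm: postorder visits root last, so walk postorder right-to-left;
each value is the root of the current inorder slice — split it at that
value, recurse on the right subtree first, then the left.
Recursive splits:
  root=4; inorder splits into left=[3], right=[5, 13, 15, 26, 28]
  root=5; inorder splits into left=[], right=[13, 15, 26, 28]
  root=28; inorder splits into left=[13, 15, 26], right=[]
  root=13; inorder splits into left=[], right=[15, 26]
  root=15; inorder splits into left=[], right=[26]
  root=26; inorder splits into left=[], right=[]
  root=3; inorder splits into left=[], right=[]
Reconstructed level-order: [4, 3, 5, 28, 13, 15, 26]


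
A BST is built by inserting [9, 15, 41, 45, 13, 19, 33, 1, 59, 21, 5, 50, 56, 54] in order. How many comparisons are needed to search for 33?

Search path for 33: 9 -> 15 -> 41 -> 19 -> 33
Found: True
Comparisons: 5


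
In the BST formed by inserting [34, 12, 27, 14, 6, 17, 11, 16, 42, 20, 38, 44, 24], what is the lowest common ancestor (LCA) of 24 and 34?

Tree insertion order: [34, 12, 27, 14, 6, 17, 11, 16, 42, 20, 38, 44, 24]
Tree (level-order array): [34, 12, 42, 6, 27, 38, 44, None, 11, 14, None, None, None, None, None, None, None, None, 17, 16, 20, None, None, None, 24]
In a BST, the LCA of p=24, q=34 is the first node v on the
root-to-leaf path with p <= v <= q (go left if both < v, right if both > v).
Walk from root:
  at 34: 24 <= 34 <= 34, this is the LCA
LCA = 34


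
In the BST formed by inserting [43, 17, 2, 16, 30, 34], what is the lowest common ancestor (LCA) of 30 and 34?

Tree insertion order: [43, 17, 2, 16, 30, 34]
Tree (level-order array): [43, 17, None, 2, 30, None, 16, None, 34]
In a BST, the LCA of p=30, q=34 is the first node v on the
root-to-leaf path with p <= v <= q (go left if both < v, right if both > v).
Walk from root:
  at 43: both 30 and 34 < 43, go left
  at 17: both 30 and 34 > 17, go right
  at 30: 30 <= 30 <= 34, this is the LCA
LCA = 30


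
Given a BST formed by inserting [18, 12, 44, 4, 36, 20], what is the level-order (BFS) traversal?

Tree insertion order: [18, 12, 44, 4, 36, 20]
Tree (level-order array): [18, 12, 44, 4, None, 36, None, None, None, 20]
BFS from the root, enqueuing left then right child of each popped node:
  queue [18] -> pop 18, enqueue [12, 44], visited so far: [18]
  queue [12, 44] -> pop 12, enqueue [4], visited so far: [18, 12]
  queue [44, 4] -> pop 44, enqueue [36], visited so far: [18, 12, 44]
  queue [4, 36] -> pop 4, enqueue [none], visited so far: [18, 12, 44, 4]
  queue [36] -> pop 36, enqueue [20], visited so far: [18, 12, 44, 4, 36]
  queue [20] -> pop 20, enqueue [none], visited so far: [18, 12, 44, 4, 36, 20]
Result: [18, 12, 44, 4, 36, 20]


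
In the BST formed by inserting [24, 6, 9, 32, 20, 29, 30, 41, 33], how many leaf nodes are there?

Tree built from: [24, 6, 9, 32, 20, 29, 30, 41, 33]
Tree (level-order array): [24, 6, 32, None, 9, 29, 41, None, 20, None, 30, 33]
Rule: A leaf has 0 children.
Per-node child counts:
  node 24: 2 child(ren)
  node 6: 1 child(ren)
  node 9: 1 child(ren)
  node 20: 0 child(ren)
  node 32: 2 child(ren)
  node 29: 1 child(ren)
  node 30: 0 child(ren)
  node 41: 1 child(ren)
  node 33: 0 child(ren)
Matching nodes: [20, 30, 33]
Count of leaf nodes: 3


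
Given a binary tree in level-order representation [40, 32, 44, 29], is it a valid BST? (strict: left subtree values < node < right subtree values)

Level-order array: [40, 32, 44, 29]
Validate using subtree bounds (lo, hi): at each node, require lo < value < hi,
then recurse left with hi=value and right with lo=value.
Preorder trace (stopping at first violation):
  at node 40 with bounds (-inf, +inf): OK
  at node 32 with bounds (-inf, 40): OK
  at node 29 with bounds (-inf, 32): OK
  at node 44 with bounds (40, +inf): OK
No violation found at any node.
Result: Valid BST


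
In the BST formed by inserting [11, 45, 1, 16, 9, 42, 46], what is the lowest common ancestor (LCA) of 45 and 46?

Tree insertion order: [11, 45, 1, 16, 9, 42, 46]
Tree (level-order array): [11, 1, 45, None, 9, 16, 46, None, None, None, 42]
In a BST, the LCA of p=45, q=46 is the first node v on the
root-to-leaf path with p <= v <= q (go left if both < v, right if both > v).
Walk from root:
  at 11: both 45 and 46 > 11, go right
  at 45: 45 <= 45 <= 46, this is the LCA
LCA = 45


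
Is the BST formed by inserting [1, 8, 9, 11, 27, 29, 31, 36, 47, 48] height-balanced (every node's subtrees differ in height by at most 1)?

Tree (level-order array): [1, None, 8, None, 9, None, 11, None, 27, None, 29, None, 31, None, 36, None, 47, None, 48]
Definition: a tree is height-balanced if, at every node, |h(left) - h(right)| <= 1 (empty subtree has height -1).
Bottom-up per-node check:
  node 48: h_left=-1, h_right=-1, diff=0 [OK], height=0
  node 47: h_left=-1, h_right=0, diff=1 [OK], height=1
  node 36: h_left=-1, h_right=1, diff=2 [FAIL (|-1-1|=2 > 1)], height=2
  node 31: h_left=-1, h_right=2, diff=3 [FAIL (|-1-2|=3 > 1)], height=3
  node 29: h_left=-1, h_right=3, diff=4 [FAIL (|-1-3|=4 > 1)], height=4
  node 27: h_left=-1, h_right=4, diff=5 [FAIL (|-1-4|=5 > 1)], height=5
  node 11: h_left=-1, h_right=5, diff=6 [FAIL (|-1-5|=6 > 1)], height=6
  node 9: h_left=-1, h_right=6, diff=7 [FAIL (|-1-6|=7 > 1)], height=7
  node 8: h_left=-1, h_right=7, diff=8 [FAIL (|-1-7|=8 > 1)], height=8
  node 1: h_left=-1, h_right=8, diff=9 [FAIL (|-1-8|=9 > 1)], height=9
Node 36 violates the condition: |-1 - 1| = 2 > 1.
Result: Not balanced


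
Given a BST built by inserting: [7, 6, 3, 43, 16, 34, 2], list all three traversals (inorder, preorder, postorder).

Tree insertion order: [7, 6, 3, 43, 16, 34, 2]
Tree (level-order array): [7, 6, 43, 3, None, 16, None, 2, None, None, 34]
Inorder (L, root, R): [2, 3, 6, 7, 16, 34, 43]
Preorder (root, L, R): [7, 6, 3, 2, 43, 16, 34]
Postorder (L, R, root): [2, 3, 6, 34, 16, 43, 7]


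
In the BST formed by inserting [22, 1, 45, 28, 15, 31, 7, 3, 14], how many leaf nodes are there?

Tree built from: [22, 1, 45, 28, 15, 31, 7, 3, 14]
Tree (level-order array): [22, 1, 45, None, 15, 28, None, 7, None, None, 31, 3, 14]
Rule: A leaf has 0 children.
Per-node child counts:
  node 22: 2 child(ren)
  node 1: 1 child(ren)
  node 15: 1 child(ren)
  node 7: 2 child(ren)
  node 3: 0 child(ren)
  node 14: 0 child(ren)
  node 45: 1 child(ren)
  node 28: 1 child(ren)
  node 31: 0 child(ren)
Matching nodes: [3, 14, 31]
Count of leaf nodes: 3


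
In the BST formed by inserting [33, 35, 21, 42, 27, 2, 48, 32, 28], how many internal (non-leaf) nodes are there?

Tree built from: [33, 35, 21, 42, 27, 2, 48, 32, 28]
Tree (level-order array): [33, 21, 35, 2, 27, None, 42, None, None, None, 32, None, 48, 28]
Rule: An internal node has at least one child.
Per-node child counts:
  node 33: 2 child(ren)
  node 21: 2 child(ren)
  node 2: 0 child(ren)
  node 27: 1 child(ren)
  node 32: 1 child(ren)
  node 28: 0 child(ren)
  node 35: 1 child(ren)
  node 42: 1 child(ren)
  node 48: 0 child(ren)
Matching nodes: [33, 21, 27, 32, 35, 42]
Count of internal (non-leaf) nodes: 6


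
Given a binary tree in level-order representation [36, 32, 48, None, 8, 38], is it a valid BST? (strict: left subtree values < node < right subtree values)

Level-order array: [36, 32, 48, None, 8, 38]
Validate using subtree bounds (lo, hi): at each node, require lo < value < hi,
then recurse left with hi=value and right with lo=value.
Preorder trace (stopping at first violation):
  at node 36 with bounds (-inf, +inf): OK
  at node 32 with bounds (-inf, 36): OK
  at node 8 with bounds (32, 36): VIOLATION
Node 8 violates its bound: not (32 < 8 < 36).
Result: Not a valid BST


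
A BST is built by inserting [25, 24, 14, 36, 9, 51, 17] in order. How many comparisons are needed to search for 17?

Search path for 17: 25 -> 24 -> 14 -> 17
Found: True
Comparisons: 4


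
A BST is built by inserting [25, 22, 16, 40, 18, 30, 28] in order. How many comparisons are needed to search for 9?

Search path for 9: 25 -> 22 -> 16
Found: False
Comparisons: 3


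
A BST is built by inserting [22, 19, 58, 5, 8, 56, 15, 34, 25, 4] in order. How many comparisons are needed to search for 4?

Search path for 4: 22 -> 19 -> 5 -> 4
Found: True
Comparisons: 4


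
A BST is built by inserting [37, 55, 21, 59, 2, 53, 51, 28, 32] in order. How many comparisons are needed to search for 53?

Search path for 53: 37 -> 55 -> 53
Found: True
Comparisons: 3


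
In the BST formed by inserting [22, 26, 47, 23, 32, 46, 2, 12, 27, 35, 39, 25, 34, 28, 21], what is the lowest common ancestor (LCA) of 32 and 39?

Tree insertion order: [22, 26, 47, 23, 32, 46, 2, 12, 27, 35, 39, 25, 34, 28, 21]
Tree (level-order array): [22, 2, 26, None, 12, 23, 47, None, 21, None, 25, 32, None, None, None, None, None, 27, 46, None, 28, 35, None, None, None, 34, 39]
In a BST, the LCA of p=32, q=39 is the first node v on the
root-to-leaf path with p <= v <= q (go left if both < v, right if both > v).
Walk from root:
  at 22: both 32 and 39 > 22, go right
  at 26: both 32 and 39 > 26, go right
  at 47: both 32 and 39 < 47, go left
  at 32: 32 <= 32 <= 39, this is the LCA
LCA = 32


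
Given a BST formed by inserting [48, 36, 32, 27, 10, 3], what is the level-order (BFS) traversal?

Tree insertion order: [48, 36, 32, 27, 10, 3]
Tree (level-order array): [48, 36, None, 32, None, 27, None, 10, None, 3]
BFS from the root, enqueuing left then right child of each popped node:
  queue [48] -> pop 48, enqueue [36], visited so far: [48]
  queue [36] -> pop 36, enqueue [32], visited so far: [48, 36]
  queue [32] -> pop 32, enqueue [27], visited so far: [48, 36, 32]
  queue [27] -> pop 27, enqueue [10], visited so far: [48, 36, 32, 27]
  queue [10] -> pop 10, enqueue [3], visited so far: [48, 36, 32, 27, 10]
  queue [3] -> pop 3, enqueue [none], visited so far: [48, 36, 32, 27, 10, 3]
Result: [48, 36, 32, 27, 10, 3]


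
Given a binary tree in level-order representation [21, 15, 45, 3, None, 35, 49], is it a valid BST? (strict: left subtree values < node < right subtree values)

Level-order array: [21, 15, 45, 3, None, 35, 49]
Validate using subtree bounds (lo, hi): at each node, require lo < value < hi,
then recurse left with hi=value and right with lo=value.
Preorder trace (stopping at first violation):
  at node 21 with bounds (-inf, +inf): OK
  at node 15 with bounds (-inf, 21): OK
  at node 3 with bounds (-inf, 15): OK
  at node 45 with bounds (21, +inf): OK
  at node 35 with bounds (21, 45): OK
  at node 49 with bounds (45, +inf): OK
No violation found at any node.
Result: Valid BST


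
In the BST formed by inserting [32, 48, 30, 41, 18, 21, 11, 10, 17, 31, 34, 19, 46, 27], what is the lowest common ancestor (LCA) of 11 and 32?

Tree insertion order: [32, 48, 30, 41, 18, 21, 11, 10, 17, 31, 34, 19, 46, 27]
Tree (level-order array): [32, 30, 48, 18, 31, 41, None, 11, 21, None, None, 34, 46, 10, 17, 19, 27]
In a BST, the LCA of p=11, q=32 is the first node v on the
root-to-leaf path with p <= v <= q (go left if both < v, right if both > v).
Walk from root:
  at 32: 11 <= 32 <= 32, this is the LCA
LCA = 32


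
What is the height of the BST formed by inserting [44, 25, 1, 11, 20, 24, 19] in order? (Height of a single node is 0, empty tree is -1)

Insertion order: [44, 25, 1, 11, 20, 24, 19]
Tree (level-order array): [44, 25, None, 1, None, None, 11, None, 20, 19, 24]
Compute height bottom-up (empty subtree = -1):
  height(19) = 1 + max(-1, -1) = 0
  height(24) = 1 + max(-1, -1) = 0
  height(20) = 1 + max(0, 0) = 1
  height(11) = 1 + max(-1, 1) = 2
  height(1) = 1 + max(-1, 2) = 3
  height(25) = 1 + max(3, -1) = 4
  height(44) = 1 + max(4, -1) = 5
Height = 5


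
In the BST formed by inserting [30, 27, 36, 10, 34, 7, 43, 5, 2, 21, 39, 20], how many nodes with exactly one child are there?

Tree built from: [30, 27, 36, 10, 34, 7, 43, 5, 2, 21, 39, 20]
Tree (level-order array): [30, 27, 36, 10, None, 34, 43, 7, 21, None, None, 39, None, 5, None, 20, None, None, None, 2]
Rule: These are nodes with exactly 1 non-null child.
Per-node child counts:
  node 30: 2 child(ren)
  node 27: 1 child(ren)
  node 10: 2 child(ren)
  node 7: 1 child(ren)
  node 5: 1 child(ren)
  node 2: 0 child(ren)
  node 21: 1 child(ren)
  node 20: 0 child(ren)
  node 36: 2 child(ren)
  node 34: 0 child(ren)
  node 43: 1 child(ren)
  node 39: 0 child(ren)
Matching nodes: [27, 7, 5, 21, 43]
Count of nodes with exactly one child: 5


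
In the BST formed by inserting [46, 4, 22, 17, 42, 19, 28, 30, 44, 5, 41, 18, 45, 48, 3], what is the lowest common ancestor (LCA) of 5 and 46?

Tree insertion order: [46, 4, 22, 17, 42, 19, 28, 30, 44, 5, 41, 18, 45, 48, 3]
Tree (level-order array): [46, 4, 48, 3, 22, None, None, None, None, 17, 42, 5, 19, 28, 44, None, None, 18, None, None, 30, None, 45, None, None, None, 41]
In a BST, the LCA of p=5, q=46 is the first node v on the
root-to-leaf path with p <= v <= q (go left if both < v, right if both > v).
Walk from root:
  at 46: 5 <= 46 <= 46, this is the LCA
LCA = 46


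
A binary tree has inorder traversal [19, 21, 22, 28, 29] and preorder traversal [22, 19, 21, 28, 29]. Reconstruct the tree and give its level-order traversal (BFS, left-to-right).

Inorder:  [19, 21, 22, 28, 29]
Preorder: [22, 19, 21, 28, 29]
Algorithm: preorder visits root first, so consume preorder in order;
for each root, split the current inorder slice at that value into
left-subtree inorder and right-subtree inorder, then recurse.
Recursive splits:
  root=22; inorder splits into left=[19, 21], right=[28, 29]
  root=19; inorder splits into left=[], right=[21]
  root=21; inorder splits into left=[], right=[]
  root=28; inorder splits into left=[], right=[29]
  root=29; inorder splits into left=[], right=[]
Reconstructed level-order: [22, 19, 28, 21, 29]


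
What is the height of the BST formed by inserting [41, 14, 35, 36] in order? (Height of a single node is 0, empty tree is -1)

Insertion order: [41, 14, 35, 36]
Tree (level-order array): [41, 14, None, None, 35, None, 36]
Compute height bottom-up (empty subtree = -1):
  height(36) = 1 + max(-1, -1) = 0
  height(35) = 1 + max(-1, 0) = 1
  height(14) = 1 + max(-1, 1) = 2
  height(41) = 1 + max(2, -1) = 3
Height = 3


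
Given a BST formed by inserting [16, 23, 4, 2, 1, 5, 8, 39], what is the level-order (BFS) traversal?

Tree insertion order: [16, 23, 4, 2, 1, 5, 8, 39]
Tree (level-order array): [16, 4, 23, 2, 5, None, 39, 1, None, None, 8]
BFS from the root, enqueuing left then right child of each popped node:
  queue [16] -> pop 16, enqueue [4, 23], visited so far: [16]
  queue [4, 23] -> pop 4, enqueue [2, 5], visited so far: [16, 4]
  queue [23, 2, 5] -> pop 23, enqueue [39], visited so far: [16, 4, 23]
  queue [2, 5, 39] -> pop 2, enqueue [1], visited so far: [16, 4, 23, 2]
  queue [5, 39, 1] -> pop 5, enqueue [8], visited so far: [16, 4, 23, 2, 5]
  queue [39, 1, 8] -> pop 39, enqueue [none], visited so far: [16, 4, 23, 2, 5, 39]
  queue [1, 8] -> pop 1, enqueue [none], visited so far: [16, 4, 23, 2, 5, 39, 1]
  queue [8] -> pop 8, enqueue [none], visited so far: [16, 4, 23, 2, 5, 39, 1, 8]
Result: [16, 4, 23, 2, 5, 39, 1, 8]


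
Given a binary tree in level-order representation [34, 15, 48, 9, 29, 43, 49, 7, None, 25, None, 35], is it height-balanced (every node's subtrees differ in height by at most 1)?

Tree (level-order array): [34, 15, 48, 9, 29, 43, 49, 7, None, 25, None, 35]
Definition: a tree is height-balanced if, at every node, |h(left) - h(right)| <= 1 (empty subtree has height -1).
Bottom-up per-node check:
  node 7: h_left=-1, h_right=-1, diff=0 [OK], height=0
  node 9: h_left=0, h_right=-1, diff=1 [OK], height=1
  node 25: h_left=-1, h_right=-1, diff=0 [OK], height=0
  node 29: h_left=0, h_right=-1, diff=1 [OK], height=1
  node 15: h_left=1, h_right=1, diff=0 [OK], height=2
  node 35: h_left=-1, h_right=-1, diff=0 [OK], height=0
  node 43: h_left=0, h_right=-1, diff=1 [OK], height=1
  node 49: h_left=-1, h_right=-1, diff=0 [OK], height=0
  node 48: h_left=1, h_right=0, diff=1 [OK], height=2
  node 34: h_left=2, h_right=2, diff=0 [OK], height=3
All nodes satisfy the balance condition.
Result: Balanced


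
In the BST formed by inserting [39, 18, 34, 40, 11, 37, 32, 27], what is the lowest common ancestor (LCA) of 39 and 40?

Tree insertion order: [39, 18, 34, 40, 11, 37, 32, 27]
Tree (level-order array): [39, 18, 40, 11, 34, None, None, None, None, 32, 37, 27]
In a BST, the LCA of p=39, q=40 is the first node v on the
root-to-leaf path with p <= v <= q (go left if both < v, right if both > v).
Walk from root:
  at 39: 39 <= 39 <= 40, this is the LCA
LCA = 39


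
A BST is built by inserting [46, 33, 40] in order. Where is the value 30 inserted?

Starting tree (level order): [46, 33, None, None, 40]
Insertion path: 46 -> 33
Result: insert 30 as left child of 33
Final tree (level order): [46, 33, None, 30, 40]


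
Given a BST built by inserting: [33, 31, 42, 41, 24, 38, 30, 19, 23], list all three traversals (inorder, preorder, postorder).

Tree insertion order: [33, 31, 42, 41, 24, 38, 30, 19, 23]
Tree (level-order array): [33, 31, 42, 24, None, 41, None, 19, 30, 38, None, None, 23]
Inorder (L, root, R): [19, 23, 24, 30, 31, 33, 38, 41, 42]
Preorder (root, L, R): [33, 31, 24, 19, 23, 30, 42, 41, 38]
Postorder (L, R, root): [23, 19, 30, 24, 31, 38, 41, 42, 33]


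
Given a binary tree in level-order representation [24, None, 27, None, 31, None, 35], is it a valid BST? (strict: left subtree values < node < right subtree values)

Level-order array: [24, None, 27, None, 31, None, 35]
Validate using subtree bounds (lo, hi): at each node, require lo < value < hi,
then recurse left with hi=value and right with lo=value.
Preorder trace (stopping at first violation):
  at node 24 with bounds (-inf, +inf): OK
  at node 27 with bounds (24, +inf): OK
  at node 31 with bounds (27, +inf): OK
  at node 35 with bounds (31, +inf): OK
No violation found at any node.
Result: Valid BST


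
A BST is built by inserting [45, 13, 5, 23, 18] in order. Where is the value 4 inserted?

Starting tree (level order): [45, 13, None, 5, 23, None, None, 18]
Insertion path: 45 -> 13 -> 5
Result: insert 4 as left child of 5
Final tree (level order): [45, 13, None, 5, 23, 4, None, 18]


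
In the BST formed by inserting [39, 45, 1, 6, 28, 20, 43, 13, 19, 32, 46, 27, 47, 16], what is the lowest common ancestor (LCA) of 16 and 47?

Tree insertion order: [39, 45, 1, 6, 28, 20, 43, 13, 19, 32, 46, 27, 47, 16]
Tree (level-order array): [39, 1, 45, None, 6, 43, 46, None, 28, None, None, None, 47, 20, 32, None, None, 13, 27, None, None, None, 19, None, None, 16]
In a BST, the LCA of p=16, q=47 is the first node v on the
root-to-leaf path with p <= v <= q (go left if both < v, right if both > v).
Walk from root:
  at 39: 16 <= 39 <= 47, this is the LCA
LCA = 39


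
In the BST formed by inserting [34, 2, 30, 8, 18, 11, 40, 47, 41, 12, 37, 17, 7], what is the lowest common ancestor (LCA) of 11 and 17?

Tree insertion order: [34, 2, 30, 8, 18, 11, 40, 47, 41, 12, 37, 17, 7]
Tree (level-order array): [34, 2, 40, None, 30, 37, 47, 8, None, None, None, 41, None, 7, 18, None, None, None, None, 11, None, None, 12, None, 17]
In a BST, the LCA of p=11, q=17 is the first node v on the
root-to-leaf path with p <= v <= q (go left if both < v, right if both > v).
Walk from root:
  at 34: both 11 and 17 < 34, go left
  at 2: both 11 and 17 > 2, go right
  at 30: both 11 and 17 < 30, go left
  at 8: both 11 and 17 > 8, go right
  at 18: both 11 and 17 < 18, go left
  at 11: 11 <= 11 <= 17, this is the LCA
LCA = 11


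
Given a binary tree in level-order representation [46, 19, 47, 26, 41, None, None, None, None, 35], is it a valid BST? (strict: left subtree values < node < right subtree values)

Level-order array: [46, 19, 47, 26, 41, None, None, None, None, 35]
Validate using subtree bounds (lo, hi): at each node, require lo < value < hi,
then recurse left with hi=value and right with lo=value.
Preorder trace (stopping at first violation):
  at node 46 with bounds (-inf, +inf): OK
  at node 19 with bounds (-inf, 46): OK
  at node 26 with bounds (-inf, 19): VIOLATION
Node 26 violates its bound: not (-inf < 26 < 19).
Result: Not a valid BST


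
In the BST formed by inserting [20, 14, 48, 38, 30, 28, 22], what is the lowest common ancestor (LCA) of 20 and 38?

Tree insertion order: [20, 14, 48, 38, 30, 28, 22]
Tree (level-order array): [20, 14, 48, None, None, 38, None, 30, None, 28, None, 22]
In a BST, the LCA of p=20, q=38 is the first node v on the
root-to-leaf path with p <= v <= q (go left if both < v, right if both > v).
Walk from root:
  at 20: 20 <= 20 <= 38, this is the LCA
LCA = 20


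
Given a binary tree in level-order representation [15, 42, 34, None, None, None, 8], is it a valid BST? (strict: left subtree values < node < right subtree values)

Level-order array: [15, 42, 34, None, None, None, 8]
Validate using subtree bounds (lo, hi): at each node, require lo < value < hi,
then recurse left with hi=value and right with lo=value.
Preorder trace (stopping at first violation):
  at node 15 with bounds (-inf, +inf): OK
  at node 42 with bounds (-inf, 15): VIOLATION
Node 42 violates its bound: not (-inf < 42 < 15).
Result: Not a valid BST


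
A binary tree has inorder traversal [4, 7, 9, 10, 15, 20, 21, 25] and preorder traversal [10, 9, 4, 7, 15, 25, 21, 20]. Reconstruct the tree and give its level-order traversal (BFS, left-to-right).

Inorder:  [4, 7, 9, 10, 15, 20, 21, 25]
Preorder: [10, 9, 4, 7, 15, 25, 21, 20]
Algorithm: preorder visits root first, so consume preorder in order;
for each root, split the current inorder slice at that value into
left-subtree inorder and right-subtree inorder, then recurse.
Recursive splits:
  root=10; inorder splits into left=[4, 7, 9], right=[15, 20, 21, 25]
  root=9; inorder splits into left=[4, 7], right=[]
  root=4; inorder splits into left=[], right=[7]
  root=7; inorder splits into left=[], right=[]
  root=15; inorder splits into left=[], right=[20, 21, 25]
  root=25; inorder splits into left=[20, 21], right=[]
  root=21; inorder splits into left=[20], right=[]
  root=20; inorder splits into left=[], right=[]
Reconstructed level-order: [10, 9, 15, 4, 25, 7, 21, 20]


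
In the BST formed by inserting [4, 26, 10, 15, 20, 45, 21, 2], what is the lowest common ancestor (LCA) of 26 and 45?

Tree insertion order: [4, 26, 10, 15, 20, 45, 21, 2]
Tree (level-order array): [4, 2, 26, None, None, 10, 45, None, 15, None, None, None, 20, None, 21]
In a BST, the LCA of p=26, q=45 is the first node v on the
root-to-leaf path with p <= v <= q (go left if both < v, right if both > v).
Walk from root:
  at 4: both 26 and 45 > 4, go right
  at 26: 26 <= 26 <= 45, this is the LCA
LCA = 26


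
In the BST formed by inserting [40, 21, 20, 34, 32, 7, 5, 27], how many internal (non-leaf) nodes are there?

Tree built from: [40, 21, 20, 34, 32, 7, 5, 27]
Tree (level-order array): [40, 21, None, 20, 34, 7, None, 32, None, 5, None, 27]
Rule: An internal node has at least one child.
Per-node child counts:
  node 40: 1 child(ren)
  node 21: 2 child(ren)
  node 20: 1 child(ren)
  node 7: 1 child(ren)
  node 5: 0 child(ren)
  node 34: 1 child(ren)
  node 32: 1 child(ren)
  node 27: 0 child(ren)
Matching nodes: [40, 21, 20, 7, 34, 32]
Count of internal (non-leaf) nodes: 6


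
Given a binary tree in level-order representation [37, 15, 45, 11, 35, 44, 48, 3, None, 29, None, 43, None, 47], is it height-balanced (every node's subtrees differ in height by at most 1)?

Tree (level-order array): [37, 15, 45, 11, 35, 44, 48, 3, None, 29, None, 43, None, 47]
Definition: a tree is height-balanced if, at every node, |h(left) - h(right)| <= 1 (empty subtree has height -1).
Bottom-up per-node check:
  node 3: h_left=-1, h_right=-1, diff=0 [OK], height=0
  node 11: h_left=0, h_right=-1, diff=1 [OK], height=1
  node 29: h_left=-1, h_right=-1, diff=0 [OK], height=0
  node 35: h_left=0, h_right=-1, diff=1 [OK], height=1
  node 15: h_left=1, h_right=1, diff=0 [OK], height=2
  node 43: h_left=-1, h_right=-1, diff=0 [OK], height=0
  node 44: h_left=0, h_right=-1, diff=1 [OK], height=1
  node 47: h_left=-1, h_right=-1, diff=0 [OK], height=0
  node 48: h_left=0, h_right=-1, diff=1 [OK], height=1
  node 45: h_left=1, h_right=1, diff=0 [OK], height=2
  node 37: h_left=2, h_right=2, diff=0 [OK], height=3
All nodes satisfy the balance condition.
Result: Balanced


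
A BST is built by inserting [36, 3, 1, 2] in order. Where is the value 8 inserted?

Starting tree (level order): [36, 3, None, 1, None, None, 2]
Insertion path: 36 -> 3
Result: insert 8 as right child of 3
Final tree (level order): [36, 3, None, 1, 8, None, 2]


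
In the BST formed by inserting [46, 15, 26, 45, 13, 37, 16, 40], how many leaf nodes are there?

Tree built from: [46, 15, 26, 45, 13, 37, 16, 40]
Tree (level-order array): [46, 15, None, 13, 26, None, None, 16, 45, None, None, 37, None, None, 40]
Rule: A leaf has 0 children.
Per-node child counts:
  node 46: 1 child(ren)
  node 15: 2 child(ren)
  node 13: 0 child(ren)
  node 26: 2 child(ren)
  node 16: 0 child(ren)
  node 45: 1 child(ren)
  node 37: 1 child(ren)
  node 40: 0 child(ren)
Matching nodes: [13, 16, 40]
Count of leaf nodes: 3


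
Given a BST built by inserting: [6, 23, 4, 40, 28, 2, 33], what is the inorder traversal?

Tree insertion order: [6, 23, 4, 40, 28, 2, 33]
Tree (level-order array): [6, 4, 23, 2, None, None, 40, None, None, 28, None, None, 33]
Inorder traversal: [2, 4, 6, 23, 28, 33, 40]


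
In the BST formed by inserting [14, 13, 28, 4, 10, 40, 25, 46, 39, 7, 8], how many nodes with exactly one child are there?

Tree built from: [14, 13, 28, 4, 10, 40, 25, 46, 39, 7, 8]
Tree (level-order array): [14, 13, 28, 4, None, 25, 40, None, 10, None, None, 39, 46, 7, None, None, None, None, None, None, 8]
Rule: These are nodes with exactly 1 non-null child.
Per-node child counts:
  node 14: 2 child(ren)
  node 13: 1 child(ren)
  node 4: 1 child(ren)
  node 10: 1 child(ren)
  node 7: 1 child(ren)
  node 8: 0 child(ren)
  node 28: 2 child(ren)
  node 25: 0 child(ren)
  node 40: 2 child(ren)
  node 39: 0 child(ren)
  node 46: 0 child(ren)
Matching nodes: [13, 4, 10, 7]
Count of nodes with exactly one child: 4


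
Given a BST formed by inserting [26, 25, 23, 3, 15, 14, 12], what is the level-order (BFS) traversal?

Tree insertion order: [26, 25, 23, 3, 15, 14, 12]
Tree (level-order array): [26, 25, None, 23, None, 3, None, None, 15, 14, None, 12]
BFS from the root, enqueuing left then right child of each popped node:
  queue [26] -> pop 26, enqueue [25], visited so far: [26]
  queue [25] -> pop 25, enqueue [23], visited so far: [26, 25]
  queue [23] -> pop 23, enqueue [3], visited so far: [26, 25, 23]
  queue [3] -> pop 3, enqueue [15], visited so far: [26, 25, 23, 3]
  queue [15] -> pop 15, enqueue [14], visited so far: [26, 25, 23, 3, 15]
  queue [14] -> pop 14, enqueue [12], visited so far: [26, 25, 23, 3, 15, 14]
  queue [12] -> pop 12, enqueue [none], visited so far: [26, 25, 23, 3, 15, 14, 12]
Result: [26, 25, 23, 3, 15, 14, 12]


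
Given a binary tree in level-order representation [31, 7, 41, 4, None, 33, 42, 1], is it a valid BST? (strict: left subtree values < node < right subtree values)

Level-order array: [31, 7, 41, 4, None, 33, 42, 1]
Validate using subtree bounds (lo, hi): at each node, require lo < value < hi,
then recurse left with hi=value and right with lo=value.
Preorder trace (stopping at first violation):
  at node 31 with bounds (-inf, +inf): OK
  at node 7 with bounds (-inf, 31): OK
  at node 4 with bounds (-inf, 7): OK
  at node 1 with bounds (-inf, 4): OK
  at node 41 with bounds (31, +inf): OK
  at node 33 with bounds (31, 41): OK
  at node 42 with bounds (41, +inf): OK
No violation found at any node.
Result: Valid BST


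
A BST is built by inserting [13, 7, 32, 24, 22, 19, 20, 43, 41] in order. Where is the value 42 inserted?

Starting tree (level order): [13, 7, 32, None, None, 24, 43, 22, None, 41, None, 19, None, None, None, None, 20]
Insertion path: 13 -> 32 -> 43 -> 41
Result: insert 42 as right child of 41
Final tree (level order): [13, 7, 32, None, None, 24, 43, 22, None, 41, None, 19, None, None, 42, None, 20]


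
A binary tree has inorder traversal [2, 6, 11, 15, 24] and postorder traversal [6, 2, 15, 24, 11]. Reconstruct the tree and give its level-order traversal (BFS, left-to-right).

Inorder:   [2, 6, 11, 15, 24]
Postorder: [6, 2, 15, 24, 11]
Algorithm: postorder visits root last, so walk postorder right-to-left;
each value is the root of the current inorder slice — split it at that
value, recurse on the right subtree first, then the left.
Recursive splits:
  root=11; inorder splits into left=[2, 6], right=[15, 24]
  root=24; inorder splits into left=[15], right=[]
  root=15; inorder splits into left=[], right=[]
  root=2; inorder splits into left=[], right=[6]
  root=6; inorder splits into left=[], right=[]
Reconstructed level-order: [11, 2, 24, 6, 15]


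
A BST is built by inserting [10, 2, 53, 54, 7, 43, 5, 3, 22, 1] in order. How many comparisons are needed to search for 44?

Search path for 44: 10 -> 53 -> 43
Found: False
Comparisons: 3


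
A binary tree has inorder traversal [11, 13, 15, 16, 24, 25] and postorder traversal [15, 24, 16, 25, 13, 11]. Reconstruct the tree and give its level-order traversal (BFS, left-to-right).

Inorder:   [11, 13, 15, 16, 24, 25]
Postorder: [15, 24, 16, 25, 13, 11]
Algorithm: postorder visits root last, so walk postorder right-to-left;
each value is the root of the current inorder slice — split it at that
value, recurse on the right subtree first, then the left.
Recursive splits:
  root=11; inorder splits into left=[], right=[13, 15, 16, 24, 25]
  root=13; inorder splits into left=[], right=[15, 16, 24, 25]
  root=25; inorder splits into left=[15, 16, 24], right=[]
  root=16; inorder splits into left=[15], right=[24]
  root=24; inorder splits into left=[], right=[]
  root=15; inorder splits into left=[], right=[]
Reconstructed level-order: [11, 13, 25, 16, 15, 24]


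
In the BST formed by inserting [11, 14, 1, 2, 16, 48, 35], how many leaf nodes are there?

Tree built from: [11, 14, 1, 2, 16, 48, 35]
Tree (level-order array): [11, 1, 14, None, 2, None, 16, None, None, None, 48, 35]
Rule: A leaf has 0 children.
Per-node child counts:
  node 11: 2 child(ren)
  node 1: 1 child(ren)
  node 2: 0 child(ren)
  node 14: 1 child(ren)
  node 16: 1 child(ren)
  node 48: 1 child(ren)
  node 35: 0 child(ren)
Matching nodes: [2, 35]
Count of leaf nodes: 2


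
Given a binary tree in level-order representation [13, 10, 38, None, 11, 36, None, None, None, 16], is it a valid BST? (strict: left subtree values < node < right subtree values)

Level-order array: [13, 10, 38, None, 11, 36, None, None, None, 16]
Validate using subtree bounds (lo, hi): at each node, require lo < value < hi,
then recurse left with hi=value and right with lo=value.
Preorder trace (stopping at first violation):
  at node 13 with bounds (-inf, +inf): OK
  at node 10 with bounds (-inf, 13): OK
  at node 11 with bounds (10, 13): OK
  at node 38 with bounds (13, +inf): OK
  at node 36 with bounds (13, 38): OK
  at node 16 with bounds (13, 36): OK
No violation found at any node.
Result: Valid BST


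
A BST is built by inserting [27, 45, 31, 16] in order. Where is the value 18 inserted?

Starting tree (level order): [27, 16, 45, None, None, 31]
Insertion path: 27 -> 16
Result: insert 18 as right child of 16
Final tree (level order): [27, 16, 45, None, 18, 31]


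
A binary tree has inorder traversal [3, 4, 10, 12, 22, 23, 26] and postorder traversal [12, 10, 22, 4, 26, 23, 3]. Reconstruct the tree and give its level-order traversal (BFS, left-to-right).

Inorder:   [3, 4, 10, 12, 22, 23, 26]
Postorder: [12, 10, 22, 4, 26, 23, 3]
Algorithm: postorder visits root last, so walk postorder right-to-left;
each value is the root of the current inorder slice — split it at that
value, recurse on the right subtree first, then the left.
Recursive splits:
  root=3; inorder splits into left=[], right=[4, 10, 12, 22, 23, 26]
  root=23; inorder splits into left=[4, 10, 12, 22], right=[26]
  root=26; inorder splits into left=[], right=[]
  root=4; inorder splits into left=[], right=[10, 12, 22]
  root=22; inorder splits into left=[10, 12], right=[]
  root=10; inorder splits into left=[], right=[12]
  root=12; inorder splits into left=[], right=[]
Reconstructed level-order: [3, 23, 4, 26, 22, 10, 12]


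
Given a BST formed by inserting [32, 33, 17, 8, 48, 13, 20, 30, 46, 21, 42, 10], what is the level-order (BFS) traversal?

Tree insertion order: [32, 33, 17, 8, 48, 13, 20, 30, 46, 21, 42, 10]
Tree (level-order array): [32, 17, 33, 8, 20, None, 48, None, 13, None, 30, 46, None, 10, None, 21, None, 42]
BFS from the root, enqueuing left then right child of each popped node:
  queue [32] -> pop 32, enqueue [17, 33], visited so far: [32]
  queue [17, 33] -> pop 17, enqueue [8, 20], visited so far: [32, 17]
  queue [33, 8, 20] -> pop 33, enqueue [48], visited so far: [32, 17, 33]
  queue [8, 20, 48] -> pop 8, enqueue [13], visited so far: [32, 17, 33, 8]
  queue [20, 48, 13] -> pop 20, enqueue [30], visited so far: [32, 17, 33, 8, 20]
  queue [48, 13, 30] -> pop 48, enqueue [46], visited so far: [32, 17, 33, 8, 20, 48]
  queue [13, 30, 46] -> pop 13, enqueue [10], visited so far: [32, 17, 33, 8, 20, 48, 13]
  queue [30, 46, 10] -> pop 30, enqueue [21], visited so far: [32, 17, 33, 8, 20, 48, 13, 30]
  queue [46, 10, 21] -> pop 46, enqueue [42], visited so far: [32, 17, 33, 8, 20, 48, 13, 30, 46]
  queue [10, 21, 42] -> pop 10, enqueue [none], visited so far: [32, 17, 33, 8, 20, 48, 13, 30, 46, 10]
  queue [21, 42] -> pop 21, enqueue [none], visited so far: [32, 17, 33, 8, 20, 48, 13, 30, 46, 10, 21]
  queue [42] -> pop 42, enqueue [none], visited so far: [32, 17, 33, 8, 20, 48, 13, 30, 46, 10, 21, 42]
Result: [32, 17, 33, 8, 20, 48, 13, 30, 46, 10, 21, 42]


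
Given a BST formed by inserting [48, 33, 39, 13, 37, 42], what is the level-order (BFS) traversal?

Tree insertion order: [48, 33, 39, 13, 37, 42]
Tree (level-order array): [48, 33, None, 13, 39, None, None, 37, 42]
BFS from the root, enqueuing left then right child of each popped node:
  queue [48] -> pop 48, enqueue [33], visited so far: [48]
  queue [33] -> pop 33, enqueue [13, 39], visited so far: [48, 33]
  queue [13, 39] -> pop 13, enqueue [none], visited so far: [48, 33, 13]
  queue [39] -> pop 39, enqueue [37, 42], visited so far: [48, 33, 13, 39]
  queue [37, 42] -> pop 37, enqueue [none], visited so far: [48, 33, 13, 39, 37]
  queue [42] -> pop 42, enqueue [none], visited so far: [48, 33, 13, 39, 37, 42]
Result: [48, 33, 13, 39, 37, 42]


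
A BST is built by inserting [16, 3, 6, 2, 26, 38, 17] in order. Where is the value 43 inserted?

Starting tree (level order): [16, 3, 26, 2, 6, 17, 38]
Insertion path: 16 -> 26 -> 38
Result: insert 43 as right child of 38
Final tree (level order): [16, 3, 26, 2, 6, 17, 38, None, None, None, None, None, None, None, 43]


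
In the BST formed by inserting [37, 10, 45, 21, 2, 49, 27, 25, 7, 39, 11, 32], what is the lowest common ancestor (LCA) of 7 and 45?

Tree insertion order: [37, 10, 45, 21, 2, 49, 27, 25, 7, 39, 11, 32]
Tree (level-order array): [37, 10, 45, 2, 21, 39, 49, None, 7, 11, 27, None, None, None, None, None, None, None, None, 25, 32]
In a BST, the LCA of p=7, q=45 is the first node v on the
root-to-leaf path with p <= v <= q (go left if both < v, right if both > v).
Walk from root:
  at 37: 7 <= 37 <= 45, this is the LCA
LCA = 37


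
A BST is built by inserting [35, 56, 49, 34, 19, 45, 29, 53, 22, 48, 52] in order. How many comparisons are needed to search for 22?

Search path for 22: 35 -> 34 -> 19 -> 29 -> 22
Found: True
Comparisons: 5


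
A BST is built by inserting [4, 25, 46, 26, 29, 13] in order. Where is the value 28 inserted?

Starting tree (level order): [4, None, 25, 13, 46, None, None, 26, None, None, 29]
Insertion path: 4 -> 25 -> 46 -> 26 -> 29
Result: insert 28 as left child of 29
Final tree (level order): [4, None, 25, 13, 46, None, None, 26, None, None, 29, 28]


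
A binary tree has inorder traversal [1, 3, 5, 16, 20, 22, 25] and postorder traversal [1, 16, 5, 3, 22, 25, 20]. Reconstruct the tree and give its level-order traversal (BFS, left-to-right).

Inorder:   [1, 3, 5, 16, 20, 22, 25]
Postorder: [1, 16, 5, 3, 22, 25, 20]
Algorithm: postorder visits root last, so walk postorder right-to-left;
each value is the root of the current inorder slice — split it at that
value, recurse on the right subtree first, then the left.
Recursive splits:
  root=20; inorder splits into left=[1, 3, 5, 16], right=[22, 25]
  root=25; inorder splits into left=[22], right=[]
  root=22; inorder splits into left=[], right=[]
  root=3; inorder splits into left=[1], right=[5, 16]
  root=5; inorder splits into left=[], right=[16]
  root=16; inorder splits into left=[], right=[]
  root=1; inorder splits into left=[], right=[]
Reconstructed level-order: [20, 3, 25, 1, 5, 22, 16]


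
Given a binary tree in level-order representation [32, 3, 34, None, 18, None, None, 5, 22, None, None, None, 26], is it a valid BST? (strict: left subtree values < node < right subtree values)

Level-order array: [32, 3, 34, None, 18, None, None, 5, 22, None, None, None, 26]
Validate using subtree bounds (lo, hi): at each node, require lo < value < hi,
then recurse left with hi=value and right with lo=value.
Preorder trace (stopping at first violation):
  at node 32 with bounds (-inf, +inf): OK
  at node 3 with bounds (-inf, 32): OK
  at node 18 with bounds (3, 32): OK
  at node 5 with bounds (3, 18): OK
  at node 22 with bounds (18, 32): OK
  at node 26 with bounds (22, 32): OK
  at node 34 with bounds (32, +inf): OK
No violation found at any node.
Result: Valid BST


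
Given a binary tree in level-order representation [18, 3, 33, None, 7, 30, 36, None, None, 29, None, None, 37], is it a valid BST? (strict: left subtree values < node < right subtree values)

Level-order array: [18, 3, 33, None, 7, 30, 36, None, None, 29, None, None, 37]
Validate using subtree bounds (lo, hi): at each node, require lo < value < hi,
then recurse left with hi=value and right with lo=value.
Preorder trace (stopping at first violation):
  at node 18 with bounds (-inf, +inf): OK
  at node 3 with bounds (-inf, 18): OK
  at node 7 with bounds (3, 18): OK
  at node 33 with bounds (18, +inf): OK
  at node 30 with bounds (18, 33): OK
  at node 29 with bounds (18, 30): OK
  at node 36 with bounds (33, +inf): OK
  at node 37 with bounds (36, +inf): OK
No violation found at any node.
Result: Valid BST


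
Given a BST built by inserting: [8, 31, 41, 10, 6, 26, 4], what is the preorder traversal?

Tree insertion order: [8, 31, 41, 10, 6, 26, 4]
Tree (level-order array): [8, 6, 31, 4, None, 10, 41, None, None, None, 26]
Preorder traversal: [8, 6, 4, 31, 10, 26, 41]


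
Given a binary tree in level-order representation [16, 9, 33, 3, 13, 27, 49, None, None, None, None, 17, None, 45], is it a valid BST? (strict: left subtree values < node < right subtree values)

Level-order array: [16, 9, 33, 3, 13, 27, 49, None, None, None, None, 17, None, 45]
Validate using subtree bounds (lo, hi): at each node, require lo < value < hi,
then recurse left with hi=value and right with lo=value.
Preorder trace (stopping at first violation):
  at node 16 with bounds (-inf, +inf): OK
  at node 9 with bounds (-inf, 16): OK
  at node 3 with bounds (-inf, 9): OK
  at node 13 with bounds (9, 16): OK
  at node 33 with bounds (16, +inf): OK
  at node 27 with bounds (16, 33): OK
  at node 17 with bounds (16, 27): OK
  at node 49 with bounds (33, +inf): OK
  at node 45 with bounds (33, 49): OK
No violation found at any node.
Result: Valid BST
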